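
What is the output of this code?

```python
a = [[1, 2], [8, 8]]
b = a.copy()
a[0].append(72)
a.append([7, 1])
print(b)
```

Key concept: shallow copy with nested lists.
Step by step:
`a = [[1, 2], [8, 8]]` → a = [[1, 2], [8, 8]]
`b = a.copy()` → b = [[1, 2], [8, 8]]
`a[0].append(72)` → a = [[1, 2, 72], [8, 8]]; b = [[1, 2, 72], [8, 8]]
`a.append([7, 1])` → a = [[1, 2, 72], [8, 8], [7, 1]]
`print(b)` → prints [[1, 2, 72], [8, 8]]

Answer: [[1, 2, 72], [8, 8]]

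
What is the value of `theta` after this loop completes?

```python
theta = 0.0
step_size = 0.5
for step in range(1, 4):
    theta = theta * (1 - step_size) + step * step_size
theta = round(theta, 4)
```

Moving average with lr=0.5
`theta` takes the values: 0.0 → 0.5 → 1.25 → 2.125

Answer: 2.125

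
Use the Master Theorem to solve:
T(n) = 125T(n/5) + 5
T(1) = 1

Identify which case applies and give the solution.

a=125, b=5, f(n)=5. log_5(125) = 3. Since c=0 < 3, Case 1 applies: T(n) = Θ(n^log_b(a)) = O(n^3).

Answer: O(n^3) - Case 1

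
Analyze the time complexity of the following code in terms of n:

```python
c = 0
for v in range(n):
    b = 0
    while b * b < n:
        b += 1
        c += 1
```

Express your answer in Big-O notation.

Each loop level contributes: n × √n. Multiplying the contributions gives O(n√n).

Answer: O(n√n)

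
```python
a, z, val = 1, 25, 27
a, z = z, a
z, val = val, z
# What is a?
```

Trace:
`a, z, val = 1, 25, 27` → a = 1; z = 25; val = 27
`a, z = z, a` → a = 25; z = 1
`z, val = val, z` → z = 27; val = 1
So a = 25

Answer: 25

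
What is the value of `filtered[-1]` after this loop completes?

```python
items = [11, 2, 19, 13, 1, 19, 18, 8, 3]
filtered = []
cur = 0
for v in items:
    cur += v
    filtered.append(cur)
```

Cumulative sum ends at 94
`filtered` takes the values: [] → [11] → [11, 13] → [11, 13, 32] → [11, 13, 32, 45] → [11, 13, 32, 45, 46] → [11, 13, 32, 45, 46, 65] → [11, 13, 32, 45, 46, 65, 83] → [11, 13, 32, 45, 46, 65, 83, 91] → [11, 13, 32, 45, 46, 65, 83, 91, 94]
So `filtered[-1]` = 94

Answer: 94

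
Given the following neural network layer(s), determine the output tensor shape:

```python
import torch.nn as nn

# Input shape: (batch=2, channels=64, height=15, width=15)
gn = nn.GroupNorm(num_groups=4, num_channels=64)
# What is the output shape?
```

Input: (2, 64, 15, 15) -> Output: (2, 64, 15, 15)

Answer: (2, 64, 15, 15)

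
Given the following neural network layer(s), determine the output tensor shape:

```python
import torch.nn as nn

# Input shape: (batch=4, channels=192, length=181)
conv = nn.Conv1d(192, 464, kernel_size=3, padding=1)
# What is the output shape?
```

Input: (4, 192, 181) -> Output: (4, 464, 181)

Answer: (4, 464, 181)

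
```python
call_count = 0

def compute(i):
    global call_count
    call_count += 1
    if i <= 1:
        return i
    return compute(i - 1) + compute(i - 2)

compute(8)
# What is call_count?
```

Calls(i) = 1 + Calls(i-1) + Calls(i-2); Calls(0)=Calls(1)=1. For i=8 this gives 67.

Answer: 67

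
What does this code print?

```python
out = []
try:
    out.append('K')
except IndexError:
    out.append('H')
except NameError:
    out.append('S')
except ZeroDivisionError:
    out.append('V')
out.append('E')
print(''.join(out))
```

Execution trace: 'K' (try body, no exception) → 'E' (after the try/except). Output: KE

Answer: KE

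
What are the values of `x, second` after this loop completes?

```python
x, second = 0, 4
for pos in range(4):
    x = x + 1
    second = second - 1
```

x goes 0→4, second goes 4→0
`x, second` takes the values: (0, 4) → (1, 4) → (1, 3) → (2, 3) → (2, 2) → (3, 2) → (3, 1) → (4, 1) → (4, 0)

Answer: 4, 0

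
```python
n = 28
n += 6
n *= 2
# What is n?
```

Trace:
`n = 28` → n = 28
`n += 6` → n = 34
`n *= 2` → n = 68
So n = 68

Answer: 68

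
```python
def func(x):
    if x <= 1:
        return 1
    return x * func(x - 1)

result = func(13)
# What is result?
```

func(13) = 13 * 12 * 11 * 10 * 9 * 8 * 7 * 6 * 5 * 4 * 3 * 2 * 1 = 6227020800

Answer: 6227020800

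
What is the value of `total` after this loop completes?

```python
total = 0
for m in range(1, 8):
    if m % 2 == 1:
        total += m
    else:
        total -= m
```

Add odd, subtract even
`total` takes the values: 0 → 1 → -1 → 2 → -2 → 3 → -3 → 4

Answer: 4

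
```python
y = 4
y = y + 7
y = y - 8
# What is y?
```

Trace:
`y = 4` → y = 4
`y = y + 7` → y = 11
`y = y - 8` → y = 3
So y = 3

Answer: 3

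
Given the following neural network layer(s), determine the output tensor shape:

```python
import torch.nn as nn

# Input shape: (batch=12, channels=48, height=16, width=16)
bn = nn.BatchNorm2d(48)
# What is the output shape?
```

Input: (12, 48, 16, 16) -> Output: (12, 48, 16, 16)

Answer: (12, 48, 16, 16)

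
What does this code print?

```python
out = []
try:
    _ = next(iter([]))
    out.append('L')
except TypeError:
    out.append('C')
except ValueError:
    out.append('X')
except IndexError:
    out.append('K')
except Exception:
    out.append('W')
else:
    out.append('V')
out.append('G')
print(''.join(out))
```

Execution trace: 'W' (except Exception) → 'G' (after the try/except). Output: WG

Answer: WG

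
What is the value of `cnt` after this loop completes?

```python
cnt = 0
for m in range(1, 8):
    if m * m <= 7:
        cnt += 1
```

Count numbers where m² ≤ 7
`cnt` takes the values: 0 → 1 → 2

Answer: 2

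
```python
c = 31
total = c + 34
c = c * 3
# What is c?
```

Trace:
`c = 31` → c = 31
`total = c + 34` → total = 65
`c = c * 3` → c = 93
So c = 93

Answer: 93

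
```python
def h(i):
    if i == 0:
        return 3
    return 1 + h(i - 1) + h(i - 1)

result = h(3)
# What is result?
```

h(i) = 1 + 2·h(i-1), h(0)=3. Closed form: (3+1)·2^3 - 1 = 31.

Answer: 31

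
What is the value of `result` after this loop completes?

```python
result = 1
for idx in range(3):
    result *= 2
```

2^3 = 8
`result` takes the values: 1 → 2 → 4 → 8

Answer: 8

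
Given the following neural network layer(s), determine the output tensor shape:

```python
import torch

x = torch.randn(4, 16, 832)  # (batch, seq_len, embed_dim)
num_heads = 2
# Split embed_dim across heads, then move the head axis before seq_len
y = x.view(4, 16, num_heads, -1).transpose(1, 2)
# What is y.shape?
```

Input: (4, 16, 832) -> head_dim = 832 // 2 = 416; after view: (4, 16, 2, 416) -> after transpose(1, 2): (4, 2, 16, 416) -> Output: (4, 2, 16, 416)

Answer: (4, 2, 16, 416)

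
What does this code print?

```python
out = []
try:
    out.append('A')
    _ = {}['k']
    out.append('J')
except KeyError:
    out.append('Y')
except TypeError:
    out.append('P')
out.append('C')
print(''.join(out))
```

Execution trace: 'A' (try body) → 'Y' (except KeyError) → 'C' (after the try/except). Output: AYC

Answer: AYC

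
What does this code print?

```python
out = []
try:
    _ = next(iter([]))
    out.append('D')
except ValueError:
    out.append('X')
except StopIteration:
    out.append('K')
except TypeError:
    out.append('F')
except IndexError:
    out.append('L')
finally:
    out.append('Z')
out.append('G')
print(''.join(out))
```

Execution trace: 'K' (except StopIteration) → 'Z' (finally) → 'G' (after the try/except). Output: KZG

Answer: KZG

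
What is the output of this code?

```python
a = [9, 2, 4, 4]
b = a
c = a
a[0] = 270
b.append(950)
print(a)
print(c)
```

Key concept: multiple aliases.
Step by step:
`a = [9, 2, 4, 4]` → a = [9, 2, 4, 4]
`b = a` → b = [9, 2, 4, 4] (same object as a)
`c = a` → c = [9, 2, 4, 4] (same object as a, b)
`a[0] = 270` → a = [270, 2, 4, 4] (same object as b, c); b = [270, 2, 4, 4] (same object as a, c); c = [270, 2, 4, 4] (same object as a, b)
`b.append(950)` → a = [270, 2, 4, 4, 950] (same object as b, c); b = [270, 2, 4, 4, 950] (same object as a, c); c = [270, 2, 4, 4, 950] (same object as a, b)
`print(a)` → prints [270, 2, 4, 4, 950]
`print(c)` → prints [270, 2, 4, 4, 950]

Answer:
[270, 2, 4, 4, 950]
[270, 2, 4, 4, 950]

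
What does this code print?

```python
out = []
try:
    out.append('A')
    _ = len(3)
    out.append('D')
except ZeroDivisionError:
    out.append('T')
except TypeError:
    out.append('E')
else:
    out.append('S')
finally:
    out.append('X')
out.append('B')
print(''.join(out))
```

Execution trace: 'A' (try body) → 'E' (except TypeError) → 'X' (finally) → 'B' (after the try/except). Output: AEXB

Answer: AEXB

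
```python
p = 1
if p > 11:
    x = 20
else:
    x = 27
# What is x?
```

Trace:
`p = 1` → p = 1
`if p > 11: ...` → p > 11 is False, take else branch → x = 27
So x = 27

Answer: 27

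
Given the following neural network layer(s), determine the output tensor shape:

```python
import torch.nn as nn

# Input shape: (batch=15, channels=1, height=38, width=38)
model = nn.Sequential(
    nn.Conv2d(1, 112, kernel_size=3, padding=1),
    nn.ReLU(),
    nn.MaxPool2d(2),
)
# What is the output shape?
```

Input: (15, 1, 38, 38) -> after Conv2d: (15, 112, 38, 38) -> after ReLU: (15, 112, 38, 38) -> Output: (15, 112, 19, 19)

Answer: (15, 112, 19, 19)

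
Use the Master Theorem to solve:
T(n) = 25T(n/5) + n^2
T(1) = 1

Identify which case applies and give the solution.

a=25, b=5, f(n)=n^2. log_5(25) = 2. Since c=2 = 2, Case 2 applies: T(n) = Θ(n^log_b(a) · log n) = O(n^2 log n).

Answer: O(n^2 log n) - Case 2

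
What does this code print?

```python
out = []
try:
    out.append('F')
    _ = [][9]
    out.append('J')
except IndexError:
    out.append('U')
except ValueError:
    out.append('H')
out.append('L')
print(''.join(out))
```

Execution trace: 'F' (try body) → 'U' (except IndexError) → 'L' (after the try/except). Output: FUL

Answer: FUL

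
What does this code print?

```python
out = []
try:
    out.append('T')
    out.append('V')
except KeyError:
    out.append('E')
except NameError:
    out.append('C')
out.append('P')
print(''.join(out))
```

Execution trace: 'T' (try body) → 'V' (try body, no exception) → 'P' (after the try/except). Output: TVP

Answer: TVP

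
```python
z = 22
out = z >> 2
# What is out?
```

Trace:
`z = 22` → z = 22
`out = z >> 2` → out = 5
So out = 5

Answer: 5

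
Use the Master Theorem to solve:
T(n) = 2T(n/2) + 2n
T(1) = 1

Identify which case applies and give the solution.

a=2, b=2, f(n)=2n. log_2(2) = 1. Since c=1 = 1, Case 2 applies: T(n) = Θ(n^log_b(a) · log n) = O(n log n).

Answer: O(n log n) - Case 2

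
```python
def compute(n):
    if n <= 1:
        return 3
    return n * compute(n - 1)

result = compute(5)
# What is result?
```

compute(5) = 5 * 4 * 3 * 2 * 3 = 360

Answer: 360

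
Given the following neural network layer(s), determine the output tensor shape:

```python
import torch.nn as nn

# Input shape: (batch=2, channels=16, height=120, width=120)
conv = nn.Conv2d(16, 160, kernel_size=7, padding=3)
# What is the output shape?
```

Input: (2, 16, 120, 120) -> Output: (2, 160, 120, 120)

Answer: (2, 160, 120, 120)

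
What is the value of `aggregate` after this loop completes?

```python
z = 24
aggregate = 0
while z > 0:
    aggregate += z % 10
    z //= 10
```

Sum digits of 24
`aggregate` takes the values: 0 → 4 → 6

Answer: 6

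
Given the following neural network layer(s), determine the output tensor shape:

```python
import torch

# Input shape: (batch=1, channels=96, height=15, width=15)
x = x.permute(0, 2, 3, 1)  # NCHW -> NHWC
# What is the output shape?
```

Input: (1, 96, 15, 15) -> Output: (1, 15, 15, 96)

Answer: (1, 15, 15, 96)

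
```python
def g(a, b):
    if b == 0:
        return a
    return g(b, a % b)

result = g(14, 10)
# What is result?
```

g(14, 10) -> g(10, 4) -> g(4, 2) -> g(2, 0) -> 2

Answer: 2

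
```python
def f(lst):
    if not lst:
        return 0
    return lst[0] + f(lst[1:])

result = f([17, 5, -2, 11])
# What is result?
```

17 + 5 + (-2) + 11 + 0 = 31

Answer: 31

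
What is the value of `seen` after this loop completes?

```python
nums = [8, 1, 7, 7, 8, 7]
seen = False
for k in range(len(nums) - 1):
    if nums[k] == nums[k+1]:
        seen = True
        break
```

Check consecutive duplicates in [8, 1, 7, 7, 8, 7]
`seen` takes the values: False → True

Answer: True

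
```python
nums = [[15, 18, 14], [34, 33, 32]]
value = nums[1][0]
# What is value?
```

Trace:
`nums = [[15, 18, 14], [34, 33, 32]]` → nums = [[15, 18, 14], [34, 33, 32]]
`value = nums[1][0]` → value = 34
So value = 34

Answer: 34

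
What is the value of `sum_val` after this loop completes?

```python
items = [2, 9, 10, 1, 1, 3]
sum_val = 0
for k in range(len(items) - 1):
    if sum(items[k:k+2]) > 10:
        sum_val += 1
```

Count windows with sum > 10
`sum_val` takes the values: 0 → 1 → 2 → 3

Answer: 3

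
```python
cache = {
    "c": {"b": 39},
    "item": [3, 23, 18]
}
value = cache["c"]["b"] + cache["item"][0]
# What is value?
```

Trace:
`cache = { ...` → cache = {'c': {'b': 39}, 'item': [3, 23, 18]}
`value = cache["c"]["b"] + cache["item"][0]` → value = 42
So value = 42

Answer: 42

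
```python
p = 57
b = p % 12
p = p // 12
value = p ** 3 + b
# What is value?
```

Trace:
`p = 57` → p = 57
`b = p % 12` → b = 9
`p = p // 12` → p = 4
`value = p ** 3 + b` → value = 73
So value = 73

Answer: 73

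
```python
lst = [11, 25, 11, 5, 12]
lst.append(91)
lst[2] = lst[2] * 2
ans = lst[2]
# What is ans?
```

Trace:
`lst = [11, 25, 11, 5, 12]` → lst = [11, 25, 11, 5, 12]
`lst.append(91)` → lst = [11, 25, 11, 5, 12, 91]
`lst[2] = lst[2] * 2` → lst = [11, 25, 22, 5, 12, 91]
`ans = lst[2]` → ans = 22
So ans = 22

Answer: 22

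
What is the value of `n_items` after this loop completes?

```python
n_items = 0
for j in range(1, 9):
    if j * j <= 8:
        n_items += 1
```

Count numbers where j² ≤ 8
`n_items` takes the values: 0 → 1 → 2

Answer: 2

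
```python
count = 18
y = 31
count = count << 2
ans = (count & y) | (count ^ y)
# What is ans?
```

Trace:
`count = 18` → count = 18
`y = 31` → y = 31
`count = count << 2` → count = 72
`ans = (count & y) | (count ^ y)` → ans = 95
So ans = 95

Answer: 95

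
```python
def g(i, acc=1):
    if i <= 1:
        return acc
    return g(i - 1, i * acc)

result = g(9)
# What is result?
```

Accumulator trace (n, acc): (9, 1) -> (8, 9) -> (7, 72) -> (6, 504) -> (5, 3024) -> (4, 15120) -> (3, 60480) -> (2, 181440) -> (1, 362880) -> return 362880

Answer: 362880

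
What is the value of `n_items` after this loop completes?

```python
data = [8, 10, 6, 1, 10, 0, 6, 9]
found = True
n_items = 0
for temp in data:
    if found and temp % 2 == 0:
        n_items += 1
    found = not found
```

Count even values at even positions
`n_items` takes the values: 0 → 1 → 2 → 3 → 4

Answer: 4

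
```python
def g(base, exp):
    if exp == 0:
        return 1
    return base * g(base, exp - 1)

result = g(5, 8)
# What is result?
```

g(5, 8) = 5 * 5 * 5 * 5 * 5 * 5 * 5 * 5 = 390625

Answer: 390625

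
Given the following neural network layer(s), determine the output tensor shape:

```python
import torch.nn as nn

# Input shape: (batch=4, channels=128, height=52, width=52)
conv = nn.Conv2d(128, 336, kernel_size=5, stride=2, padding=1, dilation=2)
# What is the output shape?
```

Input: (4, 128, 52, 52) -> Output: (4, 336, 23, 23)

Answer: (4, 336, 23, 23)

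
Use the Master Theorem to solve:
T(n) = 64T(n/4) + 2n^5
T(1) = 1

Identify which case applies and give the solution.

a=64, b=4, f(n)=2n^5. log_4(64) = 3. Since c=5 > 3 and the regularity condition holds (64(n/4)^5 = (64/4^5)n^5 with 64/4^5 < 1), Case 3 applies: T(n) = Θ(f(n)) = O(n^5).

Answer: O(n^5) - Case 3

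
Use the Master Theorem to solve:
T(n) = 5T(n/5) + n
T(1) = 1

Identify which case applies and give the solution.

a=5, b=5, f(n)=n. log_5(5) = 1. Since c=1 = 1, Case 2 applies: T(n) = Θ(n^log_b(a) · log n) = O(n log n).

Answer: O(n log n) - Case 2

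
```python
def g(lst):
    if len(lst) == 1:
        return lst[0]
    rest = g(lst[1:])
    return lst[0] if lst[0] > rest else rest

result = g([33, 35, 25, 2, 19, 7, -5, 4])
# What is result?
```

Recursive max over [33, 35, 25, 2, 19, 7, -5, 4] = 35

Answer: 35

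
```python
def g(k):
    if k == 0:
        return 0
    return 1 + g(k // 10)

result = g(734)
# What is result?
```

Count of digits of 734: 3

Answer: 3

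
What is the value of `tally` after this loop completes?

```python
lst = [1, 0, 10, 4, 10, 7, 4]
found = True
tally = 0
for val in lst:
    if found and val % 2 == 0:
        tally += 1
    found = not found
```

Count even values at even positions
`tally` takes the values: 0 → 1 → 2 → 3

Answer: 3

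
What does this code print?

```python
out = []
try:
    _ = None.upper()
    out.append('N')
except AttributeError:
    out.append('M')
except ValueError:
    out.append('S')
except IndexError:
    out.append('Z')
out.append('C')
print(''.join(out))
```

Execution trace: 'M' (except AttributeError) → 'C' (after the try/except). Output: MC

Answer: MC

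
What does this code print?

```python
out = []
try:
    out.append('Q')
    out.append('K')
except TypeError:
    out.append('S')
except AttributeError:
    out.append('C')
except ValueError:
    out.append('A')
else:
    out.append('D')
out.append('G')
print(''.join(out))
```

Execution trace: 'Q' (try body) → 'K' (try body, no exception) → 'D' (else) → 'G' (after the try/except). Output: QKDG

Answer: QKDG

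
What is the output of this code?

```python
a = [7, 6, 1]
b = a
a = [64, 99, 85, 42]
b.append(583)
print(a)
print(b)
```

Key concept: rebinding vs mutation: a is rebound to a new list, b still points at the original.
Step by step:
`a = [7, 6, 1]` → a = [7, 6, 1]
`b = a` → b = [7, 6, 1] (same object as a)
`a = [64, 99, 85, 42]` → a = [64, 99, 85, 42]
`b.append(583)` → b = [7, 6, 1, 583]
`print(a)` → prints [64, 99, 85, 42]
`print(b)` → prints [7, 6, 1, 583]

Answer:
[64, 99, 85, 42]
[7, 6, 1, 583]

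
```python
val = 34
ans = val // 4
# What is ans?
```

Trace:
`val = 34` → val = 34
`ans = val // 4` → ans = 8
So ans = 8

Answer: 8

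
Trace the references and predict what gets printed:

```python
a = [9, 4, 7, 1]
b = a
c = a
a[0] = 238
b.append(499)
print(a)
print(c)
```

Key concept: multiple aliases.
Step by step:
`a = [9, 4, 7, 1]` → a = [9, 4, 7, 1]
`b = a` → b = [9, 4, 7, 1] (same object as a)
`c = a` → c = [9, 4, 7, 1] (same object as a, b)
`a[0] = 238` → a = [238, 4, 7, 1] (same object as b, c); b = [238, 4, 7, 1] (same object as a, c); c = [238, 4, 7, 1] (same object as a, b)
`b.append(499)` → a = [238, 4, 7, 1, 499] (same object as b, c); b = [238, 4, 7, 1, 499] (same object as a, c); c = [238, 4, 7, 1, 499] (same object as a, b)
`print(a)` → prints [238, 4, 7, 1, 499]
`print(c)` → prints [238, 4, 7, 1, 499]

Answer:
[238, 4, 7, 1, 499]
[238, 4, 7, 1, 499]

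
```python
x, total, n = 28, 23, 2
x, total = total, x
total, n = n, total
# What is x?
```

Trace:
`x, total, n = 28, 23, 2` → x = 28; total = 23; n = 2
`x, total = total, x` → x = 23; total = 28
`total, n = n, total` → total = 2; n = 28
So x = 23

Answer: 23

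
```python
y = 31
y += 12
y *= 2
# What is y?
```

Trace:
`y = 31` → y = 31
`y += 12` → y = 43
`y *= 2` → y = 86
So y = 86

Answer: 86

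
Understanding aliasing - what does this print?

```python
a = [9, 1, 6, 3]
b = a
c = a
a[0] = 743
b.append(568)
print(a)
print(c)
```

Key concept: multiple aliases.
Step by step:
`a = [9, 1, 6, 3]` → a = [9, 1, 6, 3]
`b = a` → b = [9, 1, 6, 3] (same object as a)
`c = a` → c = [9, 1, 6, 3] (same object as a, b)
`a[0] = 743` → a = [743, 1, 6, 3] (same object as b, c); b = [743, 1, 6, 3] (same object as a, c); c = [743, 1, 6, 3] (same object as a, b)
`b.append(568)` → a = [743, 1, 6, 3, 568] (same object as b, c); b = [743, 1, 6, 3, 568] (same object as a, c); c = [743, 1, 6, 3, 568] (same object as a, b)
`print(a)` → prints [743, 1, 6, 3, 568]
`print(c)` → prints [743, 1, 6, 3, 568]

Answer:
[743, 1, 6, 3, 568]
[743, 1, 6, 3, 568]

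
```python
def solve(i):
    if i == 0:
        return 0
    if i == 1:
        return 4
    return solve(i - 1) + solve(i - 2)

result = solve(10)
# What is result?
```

Build up from base cases: solve(0)=0, solve(1)=4, solve(2)=4, solve(3)=8, solve(4)=12, solve(5)=20, solve(6)=32, ..., solve(10)=220

Answer: 220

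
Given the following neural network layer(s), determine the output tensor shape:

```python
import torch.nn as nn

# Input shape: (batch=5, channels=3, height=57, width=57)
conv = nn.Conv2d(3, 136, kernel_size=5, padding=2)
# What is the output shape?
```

Input: (5, 3, 57, 57) -> Output: (5, 136, 57, 57)

Answer: (5, 136, 57, 57)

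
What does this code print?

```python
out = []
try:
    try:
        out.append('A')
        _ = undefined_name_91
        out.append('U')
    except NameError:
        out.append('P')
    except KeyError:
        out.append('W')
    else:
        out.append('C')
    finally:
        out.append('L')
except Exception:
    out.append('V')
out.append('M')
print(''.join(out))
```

Execution trace: 'A' (inner try body) → 'P' (inner except NameError) → 'L' (inner finally) → 'M' (after the try/except). Output: APLM

Answer: APLM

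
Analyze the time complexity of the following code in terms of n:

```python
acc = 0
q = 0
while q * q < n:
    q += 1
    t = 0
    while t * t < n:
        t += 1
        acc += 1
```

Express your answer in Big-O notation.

Each loop level contributes: √n × √n. Multiplying the contributions gives O(n).

Answer: O(n)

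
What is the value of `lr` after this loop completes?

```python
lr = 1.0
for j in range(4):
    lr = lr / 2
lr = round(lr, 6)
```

Halving LR 4 times: 1 / 2^4
`lr` takes the values: 1.0 → 0.5 → 0.25 → 0.125 → 0.0625

Answer: 0.0625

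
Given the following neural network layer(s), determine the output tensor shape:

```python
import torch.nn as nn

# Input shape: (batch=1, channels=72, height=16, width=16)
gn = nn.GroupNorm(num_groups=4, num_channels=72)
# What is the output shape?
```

Input: (1, 72, 16, 16) -> Output: (1, 72, 16, 16)

Answer: (1, 72, 16, 16)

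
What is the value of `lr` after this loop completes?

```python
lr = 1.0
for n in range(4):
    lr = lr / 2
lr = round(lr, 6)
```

Halving LR 4 times: 1 / 2^4
`lr` takes the values: 1.0 → 0.5 → 0.25 → 0.125 → 0.0625

Answer: 0.0625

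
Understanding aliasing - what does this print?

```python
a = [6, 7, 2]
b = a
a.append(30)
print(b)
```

Key concept: basic list aliasing.
Step by step:
`a = [6, 7, 2]` → a = [6, 7, 2]
`b = a` → b = [6, 7, 2] (same object as a)
`a.append(30)` → a = [6, 7, 2, 30] (same object as b); b = [6, 7, 2, 30] (same object as a)
`print(b)` → prints [6, 7, 2, 30]

Answer: [6, 7, 2, 30]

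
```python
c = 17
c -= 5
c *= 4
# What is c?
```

Trace:
`c = 17` → c = 17
`c -= 5` → c = 12
`c *= 4` → c = 48
So c = 48

Answer: 48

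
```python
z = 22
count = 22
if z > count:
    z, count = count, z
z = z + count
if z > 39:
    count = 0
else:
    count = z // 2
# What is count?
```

Trace:
`z = 22` → z = 22
`count = 22` → count = 22
`if z > count: ...` → z > count is False → no variable changes
`z = z + count` → z = 44
`if z > 39: ...` → z > 39 is True → count = 0
So count = 0

Answer: 0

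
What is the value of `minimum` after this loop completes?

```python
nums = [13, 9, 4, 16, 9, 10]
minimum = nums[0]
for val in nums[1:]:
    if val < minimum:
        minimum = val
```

Minimum of [13, 9, 4, 16, 9, 10]
`minimum` takes the values: 13 → 9 → 4

Answer: 4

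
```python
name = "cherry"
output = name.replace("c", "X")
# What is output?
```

Trace:
`name = "cherry"` → name = 'cherry'
`output = name.replace("c", "X")` → output = 'Xherry'
So output = 'Xherry'

Answer: 'Xherry'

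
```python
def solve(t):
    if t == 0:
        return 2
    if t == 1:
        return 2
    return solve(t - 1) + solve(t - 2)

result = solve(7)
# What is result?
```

Build up from base cases: solve(0)=2, solve(1)=2, solve(2)=4, solve(3)=6, solve(4)=10, solve(5)=16, solve(6)=26, ..., solve(7)=42

Answer: 42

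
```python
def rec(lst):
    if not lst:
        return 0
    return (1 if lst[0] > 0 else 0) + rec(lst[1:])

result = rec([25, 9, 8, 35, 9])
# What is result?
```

Count of positive elements in [25, 9, 8, 35, 9] = 5

Answer: 5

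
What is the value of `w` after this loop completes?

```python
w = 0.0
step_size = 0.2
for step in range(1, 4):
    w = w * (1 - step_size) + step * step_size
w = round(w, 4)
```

Moving average with lr=0.2
`w` takes the values: 0.0 → 0.2 → 0.56 → 1.048

Answer: 1.048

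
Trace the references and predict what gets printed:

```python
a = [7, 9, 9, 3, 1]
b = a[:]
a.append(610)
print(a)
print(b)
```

Key concept: slice [:] creates copy.
Step by step:
`a = [7, 9, 9, 3, 1]` → a = [7, 9, 9, 3, 1]
`b = a[:]` → b = [7, 9, 9, 3, 1]
`a.append(610)` → a = [7, 9, 9, 3, 1, 610]
`print(a)` → prints [7, 9, 9, 3, 1, 610]
`print(b)` → prints [7, 9, 9, 3, 1]

Answer:
[7, 9, 9, 3, 1, 610]
[7, 9, 9, 3, 1]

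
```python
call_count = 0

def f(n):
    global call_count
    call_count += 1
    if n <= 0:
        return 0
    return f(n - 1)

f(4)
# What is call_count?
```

Linear recursion stepping by 1: 5 calls from n=4 down to ≤0.

Answer: 5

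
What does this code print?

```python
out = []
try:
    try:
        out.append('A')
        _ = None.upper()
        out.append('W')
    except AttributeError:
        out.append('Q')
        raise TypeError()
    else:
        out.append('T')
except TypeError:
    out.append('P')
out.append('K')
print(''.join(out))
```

Execution trace: 'A' (inner try body) → 'Q' (inner except AttributeError) → 'P' (outer except TypeError) → 'K' (after the try/except). Output: AQPK

Answer: AQPK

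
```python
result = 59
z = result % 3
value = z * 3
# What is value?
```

Trace:
`result = 59` → result = 59
`z = result % 3` → z = 2
`value = z * 3` → value = 6
So value = 6

Answer: 6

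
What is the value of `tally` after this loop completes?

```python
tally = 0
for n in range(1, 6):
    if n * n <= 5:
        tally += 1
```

Count numbers where n² ≤ 5
`tally` takes the values: 0 → 1 → 2

Answer: 2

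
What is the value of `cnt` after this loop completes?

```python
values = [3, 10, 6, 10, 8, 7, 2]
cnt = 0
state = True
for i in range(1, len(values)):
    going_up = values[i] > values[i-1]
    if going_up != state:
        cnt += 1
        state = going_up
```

Count direction changes in [3, 10, 6, 10, 8, 7, 2]
`cnt` takes the values: 0 → 1 → 2 → 3

Answer: 3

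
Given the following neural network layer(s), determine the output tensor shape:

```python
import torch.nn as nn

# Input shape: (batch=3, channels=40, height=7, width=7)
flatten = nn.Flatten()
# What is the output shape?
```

Input: (3, 40, 7, 7) -> Output: (3, 1960)

Answer: (3, 1960)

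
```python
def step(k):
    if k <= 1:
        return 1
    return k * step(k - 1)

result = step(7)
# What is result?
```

step(7) = 7 * 6 * 5 * 4 * 3 * 2 * 1 = 5040

Answer: 5040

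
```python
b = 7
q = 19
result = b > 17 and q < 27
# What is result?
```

Trace:
`b = 7` → b = 7
`q = 19` → q = 19
`result = b > 17 and q < 27` → result = False
So result = False

Answer: False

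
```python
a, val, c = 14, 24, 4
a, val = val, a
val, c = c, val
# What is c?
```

Trace:
`a, val, c = 14, 24, 4` → a = 14; val = 24; c = 4
`a, val = val, a` → a = 24; val = 14
`val, c = c, val` → val = 4; c = 14
So c = 14

Answer: 14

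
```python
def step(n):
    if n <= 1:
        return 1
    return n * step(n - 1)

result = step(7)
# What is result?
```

step(7) = 7 * 6 * 5 * 4 * 3 * 2 * 1 = 5040

Answer: 5040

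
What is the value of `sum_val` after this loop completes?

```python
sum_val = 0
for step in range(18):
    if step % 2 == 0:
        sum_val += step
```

Sum of even numbers 0 to 17
`sum_val` takes the values: 0 → 2 → 6 → 12 → 20 → 30 → 42 → 56 → 72

Answer: 72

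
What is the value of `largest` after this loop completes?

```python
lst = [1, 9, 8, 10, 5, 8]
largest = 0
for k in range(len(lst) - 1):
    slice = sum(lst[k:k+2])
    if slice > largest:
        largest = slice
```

Max sum of 2-element window in [1, 9, 8, 10, 5, 8]
`largest` takes the values: 0 → 10 → 17 → 18

Answer: 18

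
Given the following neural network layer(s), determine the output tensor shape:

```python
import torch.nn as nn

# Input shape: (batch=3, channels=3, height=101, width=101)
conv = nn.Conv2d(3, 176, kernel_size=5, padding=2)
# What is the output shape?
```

Input: (3, 3, 101, 101) -> Output: (3, 176, 101, 101)

Answer: (3, 176, 101, 101)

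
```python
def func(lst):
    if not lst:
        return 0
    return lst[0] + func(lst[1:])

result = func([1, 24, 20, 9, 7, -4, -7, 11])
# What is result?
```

1 + 24 + 20 + 9 + 7 + (-4) + (-7) + 11 + 0 = 61

Answer: 61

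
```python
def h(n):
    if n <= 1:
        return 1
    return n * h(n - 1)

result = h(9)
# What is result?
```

h(9) = 9 * 8 * 7 * 6 * 5 * 4 * 3 * 2 * 1 = 362880

Answer: 362880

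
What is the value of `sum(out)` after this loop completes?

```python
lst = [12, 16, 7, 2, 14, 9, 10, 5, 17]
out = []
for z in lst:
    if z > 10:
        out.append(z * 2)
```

Sum of doubled values > 10
`out` takes the values: [] → [24] → [24, 32] → [24, 32, 28] → [24, 32, 28, 34]
So `sum(out)` = 118

Answer: 118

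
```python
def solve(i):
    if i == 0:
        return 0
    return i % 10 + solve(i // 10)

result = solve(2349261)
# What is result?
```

Sum of digits of 2349261: 1 + 6 + 2 + 9 + 4 + 3 + 2 = 27

Answer: 27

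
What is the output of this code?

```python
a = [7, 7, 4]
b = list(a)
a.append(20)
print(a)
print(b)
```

Key concept: list() constructor creates copy.
Step by step:
`a = [7, 7, 4]` → a = [7, 7, 4]
`b = list(a)` → b = [7, 7, 4]
`a.append(20)` → a = [7, 7, 4, 20]
`print(a)` → prints [7, 7, 4, 20]
`print(b)` → prints [7, 7, 4]

Answer:
[7, 7, 4, 20]
[7, 7, 4]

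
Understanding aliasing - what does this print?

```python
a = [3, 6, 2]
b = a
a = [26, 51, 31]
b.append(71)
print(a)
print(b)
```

Key concept: rebinding vs mutation: a is rebound to a new list, b still points at the original.
Step by step:
`a = [3, 6, 2]` → a = [3, 6, 2]
`b = a` → b = [3, 6, 2] (same object as a)
`a = [26, 51, 31]` → a = [26, 51, 31]
`b.append(71)` → b = [3, 6, 2, 71]
`print(a)` → prints [26, 51, 31]
`print(b)` → prints [3, 6, 2, 71]

Answer:
[26, 51, 31]
[3, 6, 2, 71]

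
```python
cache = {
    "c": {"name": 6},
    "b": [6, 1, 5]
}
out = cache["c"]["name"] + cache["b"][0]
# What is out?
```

Trace:
`cache = { ...` → cache = {'c': {'name': 6}, 'b': [6, 1, 5]}
`out = cache["c"]["name"] + cache["b"][0]` → out = 12
So out = 12

Answer: 12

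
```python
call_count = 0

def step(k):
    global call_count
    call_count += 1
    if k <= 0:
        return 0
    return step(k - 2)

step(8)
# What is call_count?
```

Linear recursion stepping by 2: 5 calls from k=8 down to ≤0.

Answer: 5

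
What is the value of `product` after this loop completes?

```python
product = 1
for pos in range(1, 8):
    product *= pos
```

7! = 5040
`product` takes the values: 1 → 2 → 6 → 24 → 120 → 720 → 5040

Answer: 5040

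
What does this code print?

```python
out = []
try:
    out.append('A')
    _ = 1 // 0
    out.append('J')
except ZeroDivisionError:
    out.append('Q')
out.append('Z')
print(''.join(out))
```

Execution trace: 'A' (try body) → 'Q' (except ZeroDivisionError) → 'Z' (after the try/except). Output: AQZ

Answer: AQZ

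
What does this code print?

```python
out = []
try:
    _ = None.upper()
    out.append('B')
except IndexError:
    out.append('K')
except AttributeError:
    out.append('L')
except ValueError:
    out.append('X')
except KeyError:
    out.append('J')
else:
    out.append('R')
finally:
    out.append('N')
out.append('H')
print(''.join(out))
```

Execution trace: 'L' (except AttributeError) → 'N' (finally) → 'H' (after the try/except). Output: LNH

Answer: LNH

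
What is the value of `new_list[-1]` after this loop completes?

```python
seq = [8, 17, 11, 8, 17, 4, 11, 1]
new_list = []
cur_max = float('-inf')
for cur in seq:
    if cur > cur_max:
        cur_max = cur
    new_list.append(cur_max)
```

Running max ends at 17
`new_list` takes the values: [] → [8] → [8, 17] → [8, 17, 17] → [8, 17, 17, 17] → [8, 17, 17, 17, 17] → [8, 17, 17, 17, 17, 17] → [8, 17, 17, 17, 17, 17, 17] → [8, 17, 17, 17, 17, 17, 17, 17]
So `new_list[-1]` = 17

Answer: 17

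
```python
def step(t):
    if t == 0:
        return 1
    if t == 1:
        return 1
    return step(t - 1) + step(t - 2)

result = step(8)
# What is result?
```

Build up from base cases: step(0)=1, step(1)=1, step(2)=2, step(3)=3, step(4)=5, step(5)=8, step(6)=13, ..., step(8)=34

Answer: 34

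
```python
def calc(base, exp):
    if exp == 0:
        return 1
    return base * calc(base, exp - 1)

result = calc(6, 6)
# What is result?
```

calc(6, 6) = 6 * 6 * 6 * 6 * 6 * 6 = 46656

Answer: 46656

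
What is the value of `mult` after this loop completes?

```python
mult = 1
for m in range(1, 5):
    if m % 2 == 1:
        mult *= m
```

Product of odd numbers 1 to 4
`mult` takes the values: 1 → 3

Answer: 3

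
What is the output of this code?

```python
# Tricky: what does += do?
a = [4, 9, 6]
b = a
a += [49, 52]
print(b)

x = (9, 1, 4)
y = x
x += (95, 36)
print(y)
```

Key concept: += behavior differs for mutable vs immutable.
Step by step:
`a = [4, 9, 6]` → a = [4, 9, 6]
`b = a` → b = [4, 9, 6] (same object as a)
`a += [49, 52]` → a = [4, 9, 6, 49, 52] (same object as b); b = [4, 9, 6, 49, 52] (same object as a)
`print(b)` → prints [4, 9, 6, 49, 52]
`x = (9, 1, 4)` → x = (9, 1, 4)
`y = x` → y = (9, 1, 4)
`x += (95, 36)` → x = (9, 1, 4, 95, 36)
`print(y)` → prints (9, 1, 4)

Answer:
[4, 9, 6, 49, 52]
(9, 1, 4)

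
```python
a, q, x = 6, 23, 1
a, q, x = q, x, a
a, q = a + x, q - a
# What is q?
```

Trace:
`a, q, x = 6, 23, 1` → a = 6; q = 23; x = 1
`a, q, x = q, x, a` → a = 23; q = 1; x = 6
`a, q = a + x, q - a` → a = 29; q = -22
So q = -22

Answer: -22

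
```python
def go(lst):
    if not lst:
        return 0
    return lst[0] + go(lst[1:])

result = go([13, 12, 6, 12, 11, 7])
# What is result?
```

13 + 12 + 6 + 12 + 11 + 7 + 0 = 61

Answer: 61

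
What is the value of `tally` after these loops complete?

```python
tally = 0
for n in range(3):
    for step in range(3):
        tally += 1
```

3 * 3 = 9
`tally` takes the values: 0 → 1 → 2 → 3 → 4 → 5 → 6 → 7 → 8 → 9

Answer: 9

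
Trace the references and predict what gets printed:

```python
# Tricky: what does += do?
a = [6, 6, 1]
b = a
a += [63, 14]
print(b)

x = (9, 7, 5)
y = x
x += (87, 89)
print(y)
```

Key concept: += behavior differs for mutable vs immutable.
Step by step:
`a = [6, 6, 1]` → a = [6, 6, 1]
`b = a` → b = [6, 6, 1] (same object as a)
`a += [63, 14]` → a = [6, 6, 1, 63, 14] (same object as b); b = [6, 6, 1, 63, 14] (same object as a)
`print(b)` → prints [6, 6, 1, 63, 14]
`x = (9, 7, 5)` → x = (9, 7, 5)
`y = x` → y = (9, 7, 5)
`x += (87, 89)` → x = (9, 7, 5, 87, 89)
`print(y)` → prints (9, 7, 5)

Answer:
[6, 6, 1, 63, 14]
(9, 7, 5)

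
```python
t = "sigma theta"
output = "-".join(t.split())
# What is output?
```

Trace:
`t = "sigma theta"` → t = 'sigma theta'
`output = "-".join(t.split())` → output = 'sigma-theta'
So output = 'sigma-theta'

Answer: 'sigma-theta'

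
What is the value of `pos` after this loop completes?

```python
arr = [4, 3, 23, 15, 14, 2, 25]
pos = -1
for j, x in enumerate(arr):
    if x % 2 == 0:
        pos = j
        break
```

First even number index in [4, 3, 23, 15, 14, 2, 25]
`pos` takes the values: -1 → 0

Answer: 0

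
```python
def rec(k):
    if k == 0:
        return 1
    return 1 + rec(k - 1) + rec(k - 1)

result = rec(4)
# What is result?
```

rec(k) = 1 + 2·rec(k-1), rec(0)=1. Closed form: (1+1)·2^4 - 1 = 31.

Answer: 31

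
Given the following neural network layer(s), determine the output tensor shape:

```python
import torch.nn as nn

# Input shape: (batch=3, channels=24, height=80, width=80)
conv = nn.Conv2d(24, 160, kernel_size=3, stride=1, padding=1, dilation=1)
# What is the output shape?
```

Input: (3, 24, 80, 80) -> Output: (3, 160, 80, 80)

Answer: (3, 160, 80, 80)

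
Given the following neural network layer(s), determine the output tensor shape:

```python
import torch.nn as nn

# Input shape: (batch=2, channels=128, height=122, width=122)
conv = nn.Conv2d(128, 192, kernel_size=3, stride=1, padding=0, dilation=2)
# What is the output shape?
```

Input: (2, 128, 122, 122) -> Output: (2, 192, 118, 118)

Answer: (2, 192, 118, 118)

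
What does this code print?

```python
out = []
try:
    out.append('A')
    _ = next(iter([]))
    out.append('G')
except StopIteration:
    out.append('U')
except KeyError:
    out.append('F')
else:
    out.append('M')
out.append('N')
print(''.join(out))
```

Execution trace: 'A' (try body) → 'U' (except StopIteration) → 'N' (after the try/except). Output: AUN

Answer: AUN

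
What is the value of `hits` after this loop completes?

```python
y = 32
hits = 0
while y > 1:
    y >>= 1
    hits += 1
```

Count right shifts until 1
`hits` takes the values: 0 → 1 → 2 → 3 → 4 → 5

Answer: 5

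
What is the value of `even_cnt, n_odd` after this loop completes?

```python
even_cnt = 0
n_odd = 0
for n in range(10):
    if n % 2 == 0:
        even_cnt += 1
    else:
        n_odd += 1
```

Count evens and odds in range(10)
`even_cnt, n_odd` takes the values: (0, 0) → (1, 0) → (1, 1) → (2, 1) → (2, 2) → (3, 2) → (3, 3) → (4, 3) → (4, 4) → (5, 4) → (5, 5)

Answer: 5, 5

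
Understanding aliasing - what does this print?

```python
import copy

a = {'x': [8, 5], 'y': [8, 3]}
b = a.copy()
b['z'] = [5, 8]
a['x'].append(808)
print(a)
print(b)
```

Key concept: shallow copy of dict with mutable values.
Step by step:
`a = {'x': [8, 5], 'y': [8, 3]}` → a = {'x': [8, 5], 'y': [8, 3]}
`b = a.copy()` → b = {'x': [8, 5], 'y': [8, 3]}
`b['z'] = [5, 8]` → b = {'x': [8, 5], 'y': [8, 3], 'z': [5, 8]}
`a['x'].append(808)` → a = {'x': [8, 5, 808], 'y': [8, 3]}; b = {'x': [8, 5, 808], 'y': [8, 3], 'z': [5, 8]}
`print(a)` → prints {'x': [8, 5, 808], 'y': [8, 3]}
`print(b)` → prints {'x': [8, 5, 808], 'y': [8, 3], 'z': [5, 8]}

Answer:
{'x': [8, 5, 808], 'y': [8, 3]}
{'x': [8, 5, 808], 'y': [8, 3], 'z': [5, 8]}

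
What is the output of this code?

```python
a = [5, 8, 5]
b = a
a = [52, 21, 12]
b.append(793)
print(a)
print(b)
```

Key concept: rebinding vs mutation: a is rebound to a new list, b still points at the original.
Step by step:
`a = [5, 8, 5]` → a = [5, 8, 5]
`b = a` → b = [5, 8, 5] (same object as a)
`a = [52, 21, 12]` → a = [52, 21, 12]
`b.append(793)` → b = [5, 8, 5, 793]
`print(a)` → prints [52, 21, 12]
`print(b)` → prints [5, 8, 5, 793]

Answer:
[52, 21, 12]
[5, 8, 5, 793]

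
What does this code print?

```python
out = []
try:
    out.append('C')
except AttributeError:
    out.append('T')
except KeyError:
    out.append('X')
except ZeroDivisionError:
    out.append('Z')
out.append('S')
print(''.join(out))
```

Execution trace: 'C' (try body, no exception) → 'S' (after the try/except). Output: CS

Answer: CS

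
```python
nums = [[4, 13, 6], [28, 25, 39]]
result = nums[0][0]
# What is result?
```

Trace:
`nums = [[4, 13, 6], [28, 25, 39]]` → nums = [[4, 13, 6], [28, 25, 39]]
`result = nums[0][0]` → result = 4
So result = 4

Answer: 4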